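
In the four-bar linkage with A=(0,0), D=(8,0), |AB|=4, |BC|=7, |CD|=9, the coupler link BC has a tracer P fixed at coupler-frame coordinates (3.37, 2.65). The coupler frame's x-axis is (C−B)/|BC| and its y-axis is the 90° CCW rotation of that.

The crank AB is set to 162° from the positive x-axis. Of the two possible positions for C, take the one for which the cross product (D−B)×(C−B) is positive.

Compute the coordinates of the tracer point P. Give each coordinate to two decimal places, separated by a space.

A=(0,0), D=(8.00,0)
B = A + 4.00·(cos162°, sin162°) = (-3.8042, 1.2361)
|BD| = 11.8688
circle(B,7.00) ∩ circle(D,9.00): a=4.5863, h=5.2883
  candidates: C₊=(1.3079,6.0179) cross=62.765; C₋=(0.2064,-4.5011) cross=-62.765
  mode + wants cross > 0 → take C=(1.3079,6.0179) (cross=62.765)
ex = (C−B)/|BC| = (0.7303,0.6831); ey = (-0.6831,0.7303)
P = B + 3.37·ex + 2.65·ey = (-3.1534,5.4735)

-3.15 5.47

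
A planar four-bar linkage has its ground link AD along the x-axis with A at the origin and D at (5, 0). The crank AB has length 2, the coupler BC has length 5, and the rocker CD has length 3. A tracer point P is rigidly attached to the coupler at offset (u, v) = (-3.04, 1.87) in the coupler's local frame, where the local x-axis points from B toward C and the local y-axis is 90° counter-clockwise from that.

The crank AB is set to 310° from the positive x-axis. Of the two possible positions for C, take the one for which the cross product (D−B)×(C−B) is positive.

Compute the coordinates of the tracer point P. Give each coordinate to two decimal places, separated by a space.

A=(0,0), D=(5.00,0)
B = A + 2.00·(cos310°, sin310°) = (1.2856, -1.5321)
|BD| = 4.0180
circle(B,5.00) ∩ circle(D,3.00): a=4.0000, h=2.9999
  candidates: C₊=(3.8395,2.7665) cross=12.054; C₋=(6.1273,-2.7801) cross=-12.054
  mode + wants cross > 0 → take C=(3.8395,2.7665) (cross=12.054)
ex = (C−B)/|BC| = (0.5108,0.8597); ey = (-0.8597,0.5108)
P = B + -3.04·ex + 1.87·ey = (-1.8749,-3.1904)

-1.87 -3.19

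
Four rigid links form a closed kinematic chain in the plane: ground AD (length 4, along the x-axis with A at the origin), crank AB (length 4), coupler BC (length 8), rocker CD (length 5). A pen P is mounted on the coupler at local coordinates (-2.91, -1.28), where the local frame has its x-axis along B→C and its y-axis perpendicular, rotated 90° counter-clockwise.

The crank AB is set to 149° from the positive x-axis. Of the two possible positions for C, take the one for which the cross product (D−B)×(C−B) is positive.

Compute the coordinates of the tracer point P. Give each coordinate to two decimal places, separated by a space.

-5.66 -0.20

A=(0,0), D=(4.00,0)
B = A + 4.00·(cos149°, sin149°) = (-3.4287, 2.0602)
|BD| = 7.7090
circle(B,8.00) ∩ circle(D,5.00): a=6.3840, h=4.8212
  candidates: C₊=(4.0116,5.0000) cross=37.167; C₋=(1.4347,-4.2918) cross=-37.167
  mode + wants cross > 0 → take C=(4.0116,5.0000) (cross=37.167)
ex = (C−B)/|BC| = (0.9300,0.3675); ey = (-0.3675,0.9300)
P = B + -2.91·ex + -1.28·ey = (-5.6647,-0.1997)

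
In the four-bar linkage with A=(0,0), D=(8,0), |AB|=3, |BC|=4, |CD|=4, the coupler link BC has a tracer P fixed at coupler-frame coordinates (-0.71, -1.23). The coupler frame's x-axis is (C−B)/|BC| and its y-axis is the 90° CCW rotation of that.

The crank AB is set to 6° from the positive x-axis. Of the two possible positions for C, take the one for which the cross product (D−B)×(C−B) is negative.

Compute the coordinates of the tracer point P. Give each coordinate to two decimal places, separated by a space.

1.57 0.18

A=(0,0), D=(8.00,0)
B = A + 3.00·(cos6°, sin6°) = (2.9836, 0.3136)
|BD| = 5.0262
circle(B,4.00) ∩ circle(D,4.00): a=2.5131, h=3.1120
  candidates: C₊=(5.6859,3.2627) cross=15.641; C₋=(5.2976,-2.9491) cross=-15.641
  mode - wants cross < 0 → take C=(5.2976,-2.9491) (cross=-15.641)
ex = (C−B)/|BC| = (0.5785,-0.8157); ey = (0.8157,0.5785)
P = B + -0.71·ex + -1.23·ey = (1.5695,0.1811)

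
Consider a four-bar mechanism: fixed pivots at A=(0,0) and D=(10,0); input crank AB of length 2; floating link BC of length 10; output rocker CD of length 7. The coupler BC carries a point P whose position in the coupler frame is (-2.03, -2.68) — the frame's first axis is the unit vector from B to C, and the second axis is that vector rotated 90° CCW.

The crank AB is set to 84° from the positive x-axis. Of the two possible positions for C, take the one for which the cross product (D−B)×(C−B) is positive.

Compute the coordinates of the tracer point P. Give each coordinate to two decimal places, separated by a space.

-0.24 -1.34

A=(0,0), D=(10.00,0)
B = A + 2.00·(cos84°, sin84°) = (0.2091, 1.9890)
|BD| = 9.9909
circle(B,10.00) ∩ circle(D,7.00): a=7.5478, h=6.5598
  candidates: C₊=(8.9117,6.9149) cross=65.539; C₋=(6.2998,-5.9421) cross=-65.539
  mode + wants cross > 0 → take C=(8.9117,6.9149) (cross=65.539)
ex = (C−B)/|BC| = (0.8703,0.4926); ey = (-0.4926,0.8703)
P = B + -2.03·ex + -2.68·ey = (-0.2375,-1.3432)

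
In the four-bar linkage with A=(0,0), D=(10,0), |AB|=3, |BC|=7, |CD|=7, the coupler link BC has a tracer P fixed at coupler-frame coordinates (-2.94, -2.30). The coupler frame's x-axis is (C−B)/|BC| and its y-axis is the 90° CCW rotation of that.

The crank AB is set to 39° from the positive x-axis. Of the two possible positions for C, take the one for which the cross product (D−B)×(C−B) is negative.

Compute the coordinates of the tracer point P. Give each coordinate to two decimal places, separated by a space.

-0.85 3.84

A=(0,0), D=(10.00,0)
B = A + 3.00·(cos39°, sin39°) = (2.3314, 1.8880)
|BD| = 7.8975
circle(B,7.00) ∩ circle(D,7.00): a=3.9488, h=5.7799
  candidates: C₊=(7.5474,6.5563) cross=45.647; C₋=(4.7840,-4.6683) cross=-45.647
  mode - wants cross < 0 → take C=(4.7840,-4.6683) (cross=-45.647)
ex = (C−B)/|BC| = (0.3504,-0.9366); ey = (0.9366,0.3504)
P = B + -2.94·ex + -2.30·ey = (-0.8528,3.8358)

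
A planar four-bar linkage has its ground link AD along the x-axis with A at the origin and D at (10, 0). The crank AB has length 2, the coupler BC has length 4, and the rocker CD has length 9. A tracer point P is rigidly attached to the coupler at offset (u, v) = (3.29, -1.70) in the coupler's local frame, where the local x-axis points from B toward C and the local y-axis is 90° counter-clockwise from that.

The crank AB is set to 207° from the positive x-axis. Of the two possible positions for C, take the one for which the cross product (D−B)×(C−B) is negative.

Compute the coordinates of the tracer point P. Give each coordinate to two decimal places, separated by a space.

A=(0,0), D=(10.00,0)
B = A + 2.00·(cos207°, sin207°) = (-1.7820, -0.9080)
|BD| = 11.8169
circle(B,4.00) ∩ circle(D,9.00): a=3.1582, h=2.4548
  candidates: C₊=(1.1782,1.7822) cross=29.008; C₋=(1.5555,-3.1128) cross=-29.008
  mode - wants cross < 0 → take C=(1.5555,-3.1128) (cross=-29.008)
ex = (C−B)/|BC| = (0.8344,-0.5512); ey = (0.5512,0.8344)
P = B + 3.29·ex + -1.70·ey = (0.0260,-4.1399)

0.03 -4.14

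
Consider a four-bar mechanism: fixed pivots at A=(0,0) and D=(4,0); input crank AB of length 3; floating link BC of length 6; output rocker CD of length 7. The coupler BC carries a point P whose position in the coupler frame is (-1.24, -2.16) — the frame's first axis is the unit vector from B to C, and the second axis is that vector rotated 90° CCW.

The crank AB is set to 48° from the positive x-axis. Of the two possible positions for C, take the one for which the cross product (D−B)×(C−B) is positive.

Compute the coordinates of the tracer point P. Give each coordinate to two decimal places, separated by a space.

2.79 -0.13

A=(0,0), D=(4.00,0)
B = A + 3.00·(cos48°, sin48°) = (2.0074, 2.2294)
|BD| = 2.9901
circle(B,6.00) ∩ circle(D,7.00): a=-0.6788, h=5.9615
  candidates: C₊=(5.9999,6.7082) cross=17.826; C₋=(-2.8898,-1.2372) cross=-17.826
  mode + wants cross > 0 → take C=(5.9999,6.7082) (cross=17.826)
ex = (C−B)/|BC| = (0.6654,0.7465); ey = (-0.7465,0.6654)
P = B + -1.24·ex + -2.16·ey = (2.7946,-0.1335)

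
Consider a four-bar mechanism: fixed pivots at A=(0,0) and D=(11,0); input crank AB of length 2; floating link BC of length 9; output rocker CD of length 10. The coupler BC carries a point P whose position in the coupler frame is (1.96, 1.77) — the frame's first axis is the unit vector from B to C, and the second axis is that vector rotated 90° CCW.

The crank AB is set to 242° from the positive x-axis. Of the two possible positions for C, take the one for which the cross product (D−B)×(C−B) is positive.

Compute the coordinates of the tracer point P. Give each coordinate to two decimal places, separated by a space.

A=(0,0), D=(11.00,0)
B = A + 2.00·(cos242°, sin242°) = (-0.9389, -1.7659)
|BD| = 12.0688
circle(B,9.00) ∩ circle(D,10.00): a=5.2473, h=7.3121
  candidates: C₊=(3.1820,6.2352) cross=88.248; C₋=(5.3217,-8.2315) cross=-88.248
  mode + wants cross > 0 → take C=(3.1820,6.2352) (cross=88.248)
ex = (C−B)/|BC| = (0.4579,0.8890); ey = (-0.8890,0.4579)
P = B + 1.96·ex + 1.77·ey = (-1.6151,0.7870)

-1.62 0.79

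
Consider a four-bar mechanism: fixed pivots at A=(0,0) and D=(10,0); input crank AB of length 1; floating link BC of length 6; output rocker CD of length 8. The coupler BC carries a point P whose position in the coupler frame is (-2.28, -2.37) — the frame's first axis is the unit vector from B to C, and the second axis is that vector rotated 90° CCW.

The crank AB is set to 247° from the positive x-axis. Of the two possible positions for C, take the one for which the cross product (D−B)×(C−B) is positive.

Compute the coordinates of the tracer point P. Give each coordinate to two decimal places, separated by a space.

0.23 -4.15

A=(0,0), D=(10.00,0)
B = A + 1.00·(cos247°, sin247°) = (-0.3907, -0.9205)
|BD| = 10.4314
circle(B,6.00) ∩ circle(D,8.00): a=3.8736, h=4.5820
  candidates: C₊=(3.0634,3.9855) cross=47.797; C₋=(3.8721,-5.1429) cross=-47.797
  mode + wants cross > 0 → take C=(3.0634,3.9855) (cross=47.797)
ex = (C−B)/|BC| = (0.5757,0.8177); ey = (-0.8177,0.5757)
P = B + -2.28·ex + -2.37·ey = (0.2346,-4.1492)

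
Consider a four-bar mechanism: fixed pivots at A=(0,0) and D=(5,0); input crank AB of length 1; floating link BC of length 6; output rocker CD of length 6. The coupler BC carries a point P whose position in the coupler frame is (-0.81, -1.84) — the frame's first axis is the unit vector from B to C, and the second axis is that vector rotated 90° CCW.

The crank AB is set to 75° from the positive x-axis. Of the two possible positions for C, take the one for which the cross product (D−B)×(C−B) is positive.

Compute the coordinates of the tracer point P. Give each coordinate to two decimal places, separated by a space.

A=(0,0), D=(5.00,0)
B = A + 1.00·(cos75°, sin75°) = (0.2588, 0.9659)
|BD| = 4.8386
circle(B,6.00) ∩ circle(D,6.00): a=2.4193, h=5.4906
  candidates: C₊=(3.7255,5.8631) cross=26.567; C₋=(1.5333,-4.8972) cross=-26.567
  mode + wants cross > 0 → take C=(3.7255,5.8631) (cross=26.567)
ex = (C−B)/|BC| = (0.5778,0.8162); ey = (-0.8162,0.5778)
P = B + -0.81·ex + -1.84·ey = (1.2926,-0.7583)

1.29 -0.76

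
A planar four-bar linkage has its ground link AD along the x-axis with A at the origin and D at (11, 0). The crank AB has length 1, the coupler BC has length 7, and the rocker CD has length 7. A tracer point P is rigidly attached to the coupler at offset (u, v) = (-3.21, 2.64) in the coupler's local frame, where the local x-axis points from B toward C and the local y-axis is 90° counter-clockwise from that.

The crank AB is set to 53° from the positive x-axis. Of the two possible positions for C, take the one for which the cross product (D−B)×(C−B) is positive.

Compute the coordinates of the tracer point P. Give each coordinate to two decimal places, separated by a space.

A=(0,0), D=(11.00,0)
B = A + 1.00·(cos53°, sin53°) = (0.6018, 0.7986)
|BD| = 10.4288
circle(B,7.00) ∩ circle(D,7.00): a=5.2144, h=4.6701
  candidates: C₊=(6.1585,5.0557) cross=48.704; C₋=(5.4433,-4.2571) cross=-48.704
  mode + wants cross > 0 → take C=(6.1585,5.0557) (cross=48.704)
ex = (C−B)/|BC| = (0.7938,0.6082); ey = (-0.6082,0.7938)
P = B + -3.21·ex + 2.64·ey = (-3.5519,0.9421)

-3.55 0.94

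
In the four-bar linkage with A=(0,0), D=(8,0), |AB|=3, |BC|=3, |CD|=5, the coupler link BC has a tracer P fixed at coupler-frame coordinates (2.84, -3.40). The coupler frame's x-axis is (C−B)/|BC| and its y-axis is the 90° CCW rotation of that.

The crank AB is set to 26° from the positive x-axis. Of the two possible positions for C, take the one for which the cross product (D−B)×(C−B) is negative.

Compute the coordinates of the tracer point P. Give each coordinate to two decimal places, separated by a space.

A=(0,0), D=(8.00,0)
B = A + 3.00·(cos26°, sin26°) = (2.6964, 1.3151)
|BD| = 5.4642
circle(B,3.00) ∩ circle(D,5.00): a=1.2681, h=2.7188
  candidates: C₊=(4.5815,3.6488) cross=14.856; C₋=(3.2728,-1.6290) cross=-14.856
  mode - wants cross < 0 → take C=(3.2728,-1.6290) (cross=-14.856)
ex = (C−B)/|BC| = (0.1921,-0.9814); ey = (0.9814,0.1921)
P = B + 2.84·ex + -3.40·ey = (-0.0946,-2.1252)

-0.09 -2.13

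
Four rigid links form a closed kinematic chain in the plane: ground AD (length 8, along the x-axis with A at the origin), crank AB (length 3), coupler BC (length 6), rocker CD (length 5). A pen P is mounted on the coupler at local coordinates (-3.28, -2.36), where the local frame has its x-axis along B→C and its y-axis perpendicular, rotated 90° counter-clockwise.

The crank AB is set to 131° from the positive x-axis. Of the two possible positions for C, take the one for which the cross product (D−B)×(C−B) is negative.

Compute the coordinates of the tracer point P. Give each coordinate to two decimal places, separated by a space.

A=(0,0), D=(8.00,0)
B = A + 3.00·(cos131°, sin131°) = (-1.9682, 2.2641)
|BD| = 10.2221
circle(B,6.00) ∩ circle(D,5.00): a=5.6491, h=2.0218
  candidates: C₊=(3.9884,2.9845) cross=20.667; C₋=(3.0928,-0.9587) cross=-20.667
  mode - wants cross < 0 → take C=(3.0928,-0.9587) (cross=-20.667)
ex = (C−B)/|BC| = (0.8435,-0.5371); ey = (0.5371,0.8435)
P = B + -3.28·ex + -2.36·ey = (-6.0025,2.0353)

-6.00 2.04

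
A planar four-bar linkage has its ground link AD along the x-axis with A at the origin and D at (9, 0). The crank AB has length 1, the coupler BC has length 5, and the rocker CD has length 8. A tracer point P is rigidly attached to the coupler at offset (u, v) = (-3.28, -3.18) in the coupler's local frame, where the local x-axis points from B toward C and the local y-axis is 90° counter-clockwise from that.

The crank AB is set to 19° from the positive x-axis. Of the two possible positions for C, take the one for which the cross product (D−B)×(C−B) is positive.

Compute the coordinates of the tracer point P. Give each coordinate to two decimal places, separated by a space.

A=(0,0), D=(9.00,0)
B = A + 1.00·(cos19°, sin19°) = (0.9455, 0.3256)
|BD| = 8.0611
circle(B,5.00) ∩ circle(D,8.00): a=1.6115, h=4.7332
  candidates: C₊=(2.7469,4.9898) cross=38.155; C₋=(2.3645,-4.4688) cross=-38.155
  mode + wants cross > 0 → take C=(2.7469,4.9898) (cross=38.155)
ex = (C−B)/|BC| = (0.3603,0.9328); ey = (-0.9328,0.3603)
P = B + -3.28·ex + -3.18·ey = (2.7303,-3.8798)

2.73 -3.88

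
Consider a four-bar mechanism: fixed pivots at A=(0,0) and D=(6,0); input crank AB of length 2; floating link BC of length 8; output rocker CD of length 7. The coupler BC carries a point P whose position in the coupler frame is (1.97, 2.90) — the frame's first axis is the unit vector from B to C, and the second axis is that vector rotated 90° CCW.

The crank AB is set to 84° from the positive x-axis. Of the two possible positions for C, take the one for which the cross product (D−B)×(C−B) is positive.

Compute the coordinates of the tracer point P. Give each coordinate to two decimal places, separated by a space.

A=(0,0), D=(6.00,0)
B = A + 2.00·(cos84°, sin84°) = (0.2091, 1.9890)
|BD| = 6.1230
circle(B,8.00) ∩ circle(D,7.00): a=4.2864, h=6.7548
  candidates: C₊=(6.4573,6.9850) cross=41.360; C₋=(2.0687,-5.7918) cross=-41.360
  mode + wants cross > 0 → take C=(6.4573,6.9850) (cross=41.360)
ex = (C−B)/|BC| = (0.7810,0.6245); ey = (-0.6245,0.7810)
P = B + 1.97·ex + 2.90·ey = (-0.0634,5.4843)

-0.06 5.48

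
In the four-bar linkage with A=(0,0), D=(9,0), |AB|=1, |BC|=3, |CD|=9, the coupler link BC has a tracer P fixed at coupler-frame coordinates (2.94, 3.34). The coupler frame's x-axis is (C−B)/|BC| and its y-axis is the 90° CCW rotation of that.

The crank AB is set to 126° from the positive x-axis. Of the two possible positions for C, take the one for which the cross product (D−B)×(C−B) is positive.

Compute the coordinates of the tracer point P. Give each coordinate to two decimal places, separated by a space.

A=(0,0), D=(9.00,0)
B = A + 1.00·(cos126°, sin126°) = (-0.5878, 0.8090)
|BD| = 9.6219
circle(B,3.00) ∩ circle(D,9.00): a=1.0694, h=2.8029
  candidates: C₊=(0.7135,3.5121) cross=26.969; C₋=(0.2422,-2.0739) cross=-26.969
  mode + wants cross > 0 → take C=(0.7135,3.5121) (cross=26.969)
ex = (C−B)/|BC| = (0.4338,0.9010); ey = (-0.9010,0.4338)
P = B + 2.94·ex + 3.34·ey = (-2.3219,4.9068)

-2.32 4.91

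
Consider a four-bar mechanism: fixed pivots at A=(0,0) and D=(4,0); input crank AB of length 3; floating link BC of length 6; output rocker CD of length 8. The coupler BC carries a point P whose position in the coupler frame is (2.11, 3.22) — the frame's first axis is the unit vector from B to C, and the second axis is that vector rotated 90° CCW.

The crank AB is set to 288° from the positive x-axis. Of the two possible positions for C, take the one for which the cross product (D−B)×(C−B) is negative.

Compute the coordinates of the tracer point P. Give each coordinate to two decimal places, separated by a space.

4.77 -3.01

A=(0,0), D=(4.00,0)
B = A + 3.00·(cos288°, sin288°) = (0.9271, -2.8532)
|BD| = 4.1933
circle(B,6.00) ∩ circle(D,8.00): a=-1.2420, h=5.8700
  candidates: C₊=(-3.9772,0.6035) cross=24.615; C₋=(4.0109,-8.0000) cross=-24.615
  mode - wants cross < 0 → take C=(4.0109,-8.0000) (cross=-24.615)
ex = (C−B)/|BC| = (0.5140,-0.8578); ey = (0.8578,0.5140)
P = B + 2.11·ex + 3.22·ey = (4.7737,-3.0081)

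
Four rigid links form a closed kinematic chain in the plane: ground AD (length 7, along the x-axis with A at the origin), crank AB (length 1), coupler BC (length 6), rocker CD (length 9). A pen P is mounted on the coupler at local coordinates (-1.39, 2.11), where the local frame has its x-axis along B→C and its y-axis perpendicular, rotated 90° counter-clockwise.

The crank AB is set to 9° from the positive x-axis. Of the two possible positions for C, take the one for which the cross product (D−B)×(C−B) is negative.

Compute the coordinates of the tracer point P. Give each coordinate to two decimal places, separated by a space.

3.28 1.22

A=(0,0), D=(7.00,0)
B = A + 1.00·(cos9°, sin9°) = (0.9877, 0.1564)
|BD| = 6.0143
circle(B,6.00) ∩ circle(D,9.00): a=-0.7339, h=5.9549
  candidates: C₊=(0.4089,6.1285) cross=35.815; C₋=(0.0992,-5.7774) cross=-35.815
  mode - wants cross < 0 → take C=(0.0992,-5.7774) (cross=-35.815)
ex = (C−B)/|BC| = (-0.1481,-0.9890); ey = (0.9890,-0.1481)
P = B + -1.39·ex + 2.11·ey = (3.2803,1.2186)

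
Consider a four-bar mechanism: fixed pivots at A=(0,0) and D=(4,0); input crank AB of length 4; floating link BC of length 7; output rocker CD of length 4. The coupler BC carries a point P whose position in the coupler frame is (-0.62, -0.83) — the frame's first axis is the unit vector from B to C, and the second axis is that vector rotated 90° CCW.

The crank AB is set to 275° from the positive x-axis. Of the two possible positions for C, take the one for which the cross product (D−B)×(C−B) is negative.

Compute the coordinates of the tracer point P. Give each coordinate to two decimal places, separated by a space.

-0.07 -4.93

A=(0,0), D=(4.00,0)
B = A + 4.00·(cos275°, sin275°) = (0.3486, -3.9848)
|BD| = 5.4047
circle(B,7.00) ∩ circle(D,4.00): a=5.7552, h=3.9846
  candidates: C₊=(1.2990,2.9504) cross=21.536; C₋=(7.1746,-2.4335) cross=-21.536
  mode - wants cross < 0 → take C=(7.1746,-2.4335) (cross=-21.536)
ex = (C−B)/|BC| = (0.9751,0.2216); ey = (-0.2216,0.9751)
P = B + -0.62·ex + -0.83·ey = (-0.0720,-4.9315)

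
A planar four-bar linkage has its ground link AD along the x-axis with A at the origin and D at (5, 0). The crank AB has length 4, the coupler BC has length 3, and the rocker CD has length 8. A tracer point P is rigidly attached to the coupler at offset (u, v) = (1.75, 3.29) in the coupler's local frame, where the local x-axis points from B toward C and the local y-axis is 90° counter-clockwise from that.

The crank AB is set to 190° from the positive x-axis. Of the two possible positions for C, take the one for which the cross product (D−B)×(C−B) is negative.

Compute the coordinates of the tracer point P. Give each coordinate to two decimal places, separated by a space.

-0.22 -0.40

A=(0,0), D=(5.00,0)
B = A + 4.00·(cos190°, sin190°) = (-3.9392, -0.6946)
|BD| = 8.9662
circle(B,3.00) ∩ circle(D,8.00): a=1.4160, h=2.6448
  candidates: C₊=(-2.7324,2.0519) cross=23.714; C₋=(-2.3226,-3.2217) cross=-23.714
  mode - wants cross < 0 → take C=(-2.3226,-3.2217) (cross=-23.714)
ex = (C−B)/|BC| = (0.5389,-0.8424); ey = (0.8424,0.5389)
P = B + 1.75·ex + 3.29·ey = (-0.2248,-0.3959)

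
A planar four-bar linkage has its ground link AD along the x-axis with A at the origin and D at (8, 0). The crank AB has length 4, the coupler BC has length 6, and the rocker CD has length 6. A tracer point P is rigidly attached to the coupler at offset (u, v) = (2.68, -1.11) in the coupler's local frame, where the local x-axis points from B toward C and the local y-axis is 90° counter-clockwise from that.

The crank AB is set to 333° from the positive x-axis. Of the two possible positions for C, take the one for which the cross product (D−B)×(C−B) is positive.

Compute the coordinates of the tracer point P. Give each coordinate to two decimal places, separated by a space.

A=(0,0), D=(8.00,0)
B = A + 4.00·(cos333°, sin333°) = (3.5640, -1.8160)
|BD| = 4.7933
circle(B,6.00) ∩ circle(D,6.00): a=2.3966, h=5.5006
  candidates: C₊=(3.6981,4.1825) cross=26.366; C₋=(7.8659,-5.9985) cross=-26.366
  mode + wants cross > 0 → take C=(3.6981,4.1825) (cross=26.366)
ex = (C−B)/|BC| = (0.0223,0.9998); ey = (-0.9998,0.0223)
P = B + 2.68·ex + -1.11·ey = (4.7336,0.8386)

4.73 0.84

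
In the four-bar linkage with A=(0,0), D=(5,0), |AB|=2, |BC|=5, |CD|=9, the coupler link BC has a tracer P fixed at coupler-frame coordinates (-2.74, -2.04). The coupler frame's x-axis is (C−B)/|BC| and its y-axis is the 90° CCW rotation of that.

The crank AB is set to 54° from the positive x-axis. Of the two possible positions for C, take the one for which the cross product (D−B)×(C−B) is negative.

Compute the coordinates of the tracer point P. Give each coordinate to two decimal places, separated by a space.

3.98 3.57

A=(0,0), D=(5.00,0)
B = A + 2.00·(cos54°, sin54°) = (1.1756, 1.6180)
|BD| = 4.1526
circle(B,5.00) ∩ circle(D,9.00): a=-4.6664, h=1.7957
  candidates: C₊=(-2.4224,5.0901) cross=7.457; C₋=(-3.8217,1.7825) cross=-7.457
  mode - wants cross < 0 → take C=(-3.8217,1.7825) (cross=-7.457)
ex = (C−B)/|BC| = (-0.9995,0.0329); ey = (-0.0329,-0.9995)
P = B + -2.74·ex + -2.04·ey = (3.9812,3.5668)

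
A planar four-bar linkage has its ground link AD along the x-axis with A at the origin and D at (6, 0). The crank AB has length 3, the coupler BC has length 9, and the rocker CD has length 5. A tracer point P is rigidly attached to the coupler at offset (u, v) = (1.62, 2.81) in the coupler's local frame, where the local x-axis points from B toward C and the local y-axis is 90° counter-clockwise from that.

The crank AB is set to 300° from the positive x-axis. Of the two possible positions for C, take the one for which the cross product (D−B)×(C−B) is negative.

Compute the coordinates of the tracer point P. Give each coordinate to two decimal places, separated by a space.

2.99 0.28

A=(0,0), D=(6.00,0)
B = A + 3.00·(cos300°, sin300°) = (1.5000, -2.5981)
|BD| = 5.1962
circle(B,9.00) ∩ circle(D,5.00): a=7.9867, h=4.1489
  candidates: C₊=(6.3422,4.9883) cross=21.558; C₋=(10.4911,-2.1977) cross=-21.558
  mode - wants cross < 0 → take C=(10.4911,-2.1977) (cross=-21.558)
ex = (C−B)/|BC| = (0.9990,0.0445); ey = (-0.0445,0.9990)
P = B + 1.62·ex + 2.81·ey = (2.9934,0.2812)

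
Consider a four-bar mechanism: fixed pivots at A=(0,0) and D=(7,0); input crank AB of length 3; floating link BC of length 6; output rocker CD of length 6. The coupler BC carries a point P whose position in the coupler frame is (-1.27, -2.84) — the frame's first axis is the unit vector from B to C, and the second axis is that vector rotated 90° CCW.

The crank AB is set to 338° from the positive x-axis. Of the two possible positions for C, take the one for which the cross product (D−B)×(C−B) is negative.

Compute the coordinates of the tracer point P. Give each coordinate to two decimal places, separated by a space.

-0.26 -1.78

A=(0,0), D=(7.00,0)
B = A + 3.00·(cos338°, sin338°) = (2.7816, -1.1238)
|BD| = 4.3656
circle(B,6.00) ∩ circle(D,6.00): a=2.1828, h=5.5889
  candidates: C₊=(3.4520,4.8386) cross=24.399; C₋=(6.3295,-5.9624) cross=-24.399
  mode - wants cross < 0 → take C=(6.3295,-5.9624) (cross=-24.399)
ex = (C−B)/|BC| = (0.5913,-0.8064); ey = (0.8064,0.5913)
P = B + -1.27·ex + -2.84·ey = (-0.2597,-1.7790)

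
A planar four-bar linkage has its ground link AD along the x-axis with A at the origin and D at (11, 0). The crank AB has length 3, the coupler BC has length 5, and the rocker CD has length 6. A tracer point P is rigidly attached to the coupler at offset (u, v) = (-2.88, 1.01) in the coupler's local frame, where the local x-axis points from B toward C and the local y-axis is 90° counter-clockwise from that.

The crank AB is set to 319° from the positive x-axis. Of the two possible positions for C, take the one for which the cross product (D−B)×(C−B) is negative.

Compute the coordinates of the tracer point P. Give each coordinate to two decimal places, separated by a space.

0.15 0.23

A=(0,0), D=(11.00,0)
B = A + 3.00·(cos319°, sin319°) = (2.2641, -1.9682)
|BD| = 8.9548
circle(B,5.00) ∩ circle(D,6.00): a=3.8632, h=3.1742
  candidates: C₊=(5.3352,1.9775) cross=28.424; C₋=(6.7305,-4.2157) cross=-28.424
  mode - wants cross < 0 → take C=(6.7305,-4.2157) (cross=-28.424)
ex = (C−B)/|BC| = (0.8933,-0.4495); ey = (0.4495,0.8933)
P = B + -2.88·ex + 1.01·ey = (0.1455,0.2286)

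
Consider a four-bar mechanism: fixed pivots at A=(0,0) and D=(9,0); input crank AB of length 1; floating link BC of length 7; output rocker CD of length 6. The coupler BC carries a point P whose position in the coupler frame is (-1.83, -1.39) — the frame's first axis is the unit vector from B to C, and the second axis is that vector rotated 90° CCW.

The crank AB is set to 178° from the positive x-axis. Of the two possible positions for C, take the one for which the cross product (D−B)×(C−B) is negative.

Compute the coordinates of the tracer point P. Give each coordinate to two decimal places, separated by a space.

A=(0,0), D=(9.00,0)
B = A + 1.00·(cos178°, sin178°) = (-0.9994, 0.0349)
|BD| = 9.9995
circle(B,7.00) ∩ circle(D,6.00): a=5.6498, h=4.1328
  candidates: C₊=(4.6648,4.1480) cross=41.326; C₋=(4.6359,-4.1176) cross=-41.326
  mode - wants cross < 0 → take C=(4.6359,-4.1176) (cross=-41.326)
ex = (C−B)/|BC| = (0.8050,-0.5932); ey = (0.5932,0.8050)
P = B + -1.83·ex + -1.39·ey = (-3.2972,0.0015)

-3.30 0.00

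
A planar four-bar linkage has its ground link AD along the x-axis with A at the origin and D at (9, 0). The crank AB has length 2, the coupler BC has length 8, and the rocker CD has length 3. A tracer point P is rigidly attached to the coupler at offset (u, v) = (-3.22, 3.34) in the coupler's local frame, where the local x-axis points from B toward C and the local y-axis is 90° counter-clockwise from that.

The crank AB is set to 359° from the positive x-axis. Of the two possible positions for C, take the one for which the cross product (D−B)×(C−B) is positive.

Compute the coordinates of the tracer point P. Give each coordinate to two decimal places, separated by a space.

A=(0,0), D=(9.00,0)
B = A + 2.00·(cos359°, sin359°) = (1.9997, -0.0349)
|BD| = 7.0004
circle(B,8.00) ∩ circle(D,3.00): a=7.4285, h=2.9693
  candidates: C₊=(9.4133,2.9714) cross=20.786; C₋=(9.4430,-2.9671) cross=-20.786
  mode + wants cross > 0 → take C=(9.4133,2.9714) (cross=20.786)
ex = (C−B)/|BC| = (0.9267,0.3758); ey = (-0.3758,0.9267)
P = B + -3.22·ex + 3.34·ey = (-2.2394,1.8503)

-2.24 1.85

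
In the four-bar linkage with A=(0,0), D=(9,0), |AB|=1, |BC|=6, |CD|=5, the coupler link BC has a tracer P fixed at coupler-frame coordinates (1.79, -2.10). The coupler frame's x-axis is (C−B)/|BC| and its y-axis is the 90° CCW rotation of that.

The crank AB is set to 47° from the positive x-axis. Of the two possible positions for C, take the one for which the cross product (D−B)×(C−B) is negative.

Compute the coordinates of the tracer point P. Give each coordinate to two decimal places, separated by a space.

0.64 -2.03

A=(0,0), D=(9.00,0)
B = A + 1.00·(cos47°, sin47°) = (0.6820, 0.7314)
|BD| = 8.3501
circle(B,6.00) ∩ circle(D,5.00): a=4.8337, h=3.5546
  candidates: C₊=(5.8085,3.8489) cross=29.681; C₋=(5.1858,-3.2329) cross=-29.681
  mode - wants cross < 0 → take C=(5.1858,-3.2329) (cross=-29.681)
ex = (C−B)/|BC| = (0.7506,-0.6607); ey = (0.6607,0.7506)
P = B + 1.79·ex + -2.10·ey = (0.6381,-2.0277)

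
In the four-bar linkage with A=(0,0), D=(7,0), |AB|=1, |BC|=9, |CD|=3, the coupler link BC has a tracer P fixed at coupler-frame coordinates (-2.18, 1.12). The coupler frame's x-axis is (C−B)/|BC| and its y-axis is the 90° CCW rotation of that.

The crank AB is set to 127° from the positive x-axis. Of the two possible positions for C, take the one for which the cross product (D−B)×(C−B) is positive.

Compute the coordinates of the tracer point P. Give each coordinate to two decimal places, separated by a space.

-2.97 1.42

A=(0,0), D=(7.00,0)
B = A + 1.00·(cos127°, sin127°) = (-0.6018, 0.7986)
|BD| = 7.6437
circle(B,9.00) ∩ circle(D,3.00): a=8.5316, h=2.8656
  candidates: C₊=(8.1825,2.7571) cross=21.903; C₋=(7.5837,-2.9427) cross=-21.903
  mode + wants cross > 0 → take C=(8.1825,2.7571) (cross=21.903)
ex = (C−B)/|BC| = (0.9760,0.2176); ey = (-0.2176,0.9760)
P = B + -2.18·ex + 1.12·ey = (-2.9733,1.4174)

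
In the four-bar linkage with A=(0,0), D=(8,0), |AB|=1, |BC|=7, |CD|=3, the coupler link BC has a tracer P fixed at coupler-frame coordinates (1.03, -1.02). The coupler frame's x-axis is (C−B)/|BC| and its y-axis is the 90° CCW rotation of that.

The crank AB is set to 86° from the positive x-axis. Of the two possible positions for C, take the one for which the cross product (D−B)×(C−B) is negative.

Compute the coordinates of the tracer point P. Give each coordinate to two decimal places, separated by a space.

A=(0,0), D=(8.00,0)
B = A + 1.00·(cos86°, sin86°) = (0.0698, 0.9976)
|BD| = 7.9927
circle(B,7.00) ∩ circle(D,3.00): a=6.4986, h=2.6015
  candidates: C₊=(6.8423,2.7676) cross=20.793; C₋=(6.1929,-2.3947) cross=-20.793
  mode - wants cross < 0 → take C=(6.1929,-2.3947) (cross=-20.793)
ex = (C−B)/|BC| = (0.8747,-0.4846); ey = (0.4846,0.8747)
P = B + 1.03·ex + -1.02·ey = (0.4764,-0.3938)

0.48 -0.39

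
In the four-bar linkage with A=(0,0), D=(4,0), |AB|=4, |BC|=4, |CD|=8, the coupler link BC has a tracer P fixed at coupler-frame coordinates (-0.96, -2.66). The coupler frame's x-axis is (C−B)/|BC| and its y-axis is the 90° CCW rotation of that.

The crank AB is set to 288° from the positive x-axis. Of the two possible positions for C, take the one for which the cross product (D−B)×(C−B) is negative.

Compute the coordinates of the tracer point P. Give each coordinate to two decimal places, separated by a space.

-1.55 -3.35

A=(0,0), D=(4.00,0)
B = A + 4.00·(cos288°, sin288°) = (1.2361, -3.8042)
|BD| = 4.7023
circle(B,4.00) ∩ circle(D,8.00): a=-2.7528, h=2.9021
  candidates: C₊=(-2.7298,-4.3254) cross=13.647; C₋=(1.9659,-7.7371) cross=-13.647
  mode - wants cross < 0 → take C=(1.9659,-7.7371) (cross=-13.647)
ex = (C−B)/|BC| = (0.1825,-0.9832); ey = (0.9832,0.1825)
P = B + -0.96·ex + -2.66·ey = (-1.5544,-3.3457)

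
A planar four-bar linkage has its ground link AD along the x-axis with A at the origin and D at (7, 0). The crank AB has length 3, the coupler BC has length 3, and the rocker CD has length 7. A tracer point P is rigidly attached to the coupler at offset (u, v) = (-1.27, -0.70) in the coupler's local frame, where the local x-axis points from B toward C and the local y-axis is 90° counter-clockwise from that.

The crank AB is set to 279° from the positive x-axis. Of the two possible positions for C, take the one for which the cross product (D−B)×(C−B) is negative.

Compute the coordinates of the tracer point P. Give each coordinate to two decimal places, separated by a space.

-0.88 -2.44

A=(0,0), D=(7.00,0)
B = A + 3.00·(cos279°, sin279°) = (0.4693, -2.9631)
|BD| = 7.1715
circle(B,3.00) ∩ circle(D,7.00): a=0.7969, h=2.8922
  candidates: C₊=(0.0000,0.0000) cross=20.741; C₋=(2.3900,-5.2676) cross=-20.741
  mode - wants cross < 0 → take C=(2.3900,-5.2676) (cross=-20.741)
ex = (C−B)/|BC| = (0.6402,-0.7682); ey = (0.7682,0.6402)
P = B + -1.27·ex + -0.70·ey = (-0.8815,-2.4356)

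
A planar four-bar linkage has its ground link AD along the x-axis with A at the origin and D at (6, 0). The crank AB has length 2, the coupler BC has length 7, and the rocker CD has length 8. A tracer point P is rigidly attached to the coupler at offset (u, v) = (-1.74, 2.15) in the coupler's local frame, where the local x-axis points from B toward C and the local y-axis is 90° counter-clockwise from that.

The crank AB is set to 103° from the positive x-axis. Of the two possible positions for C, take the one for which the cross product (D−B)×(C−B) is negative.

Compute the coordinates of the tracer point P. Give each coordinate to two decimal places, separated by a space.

1.64 3.76

A=(0,0), D=(6.00,0)
B = A + 2.00·(cos103°, sin103°) = (-0.4499, 1.9487)
|BD| = 6.7379
circle(B,7.00) ∩ circle(D,8.00): a=2.2558, h=6.6266
  candidates: C₊=(3.6261,7.6397) cross=44.649; C₋=(-0.2070,-5.0470) cross=-44.649
  mode - wants cross < 0 → take C=(-0.2070,-5.0470) (cross=-44.649)
ex = (C−B)/|BC| = (0.0347,-0.9994); ey = (0.9994,0.0347)
P = B + -1.74·ex + 2.15·ey = (1.6384,3.7623)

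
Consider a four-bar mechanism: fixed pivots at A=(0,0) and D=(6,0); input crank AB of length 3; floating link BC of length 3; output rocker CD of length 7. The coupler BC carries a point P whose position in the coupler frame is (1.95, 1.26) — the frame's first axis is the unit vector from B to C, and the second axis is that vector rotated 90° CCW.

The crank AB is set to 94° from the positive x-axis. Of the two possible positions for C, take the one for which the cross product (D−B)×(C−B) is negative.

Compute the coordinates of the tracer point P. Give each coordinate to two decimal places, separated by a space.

A=(0,0), D=(6.00,0)
B = A + 3.00·(cos94°, sin94°) = (-0.2093, 2.9927)
|BD| = 6.8928
circle(B,3.00) ∩ circle(D,7.00): a=0.5449, h=2.9501
  candidates: C₊=(1.5624,5.4137) cross=20.335; C₋=(-0.9993,0.0986) cross=-20.335
  mode - wants cross < 0 → take C=(-0.9993,0.0986) (cross=-20.335)
ex = (C−B)/|BC| = (-0.2633,-0.9647); ey = (0.9647,-0.2633)
P = B + 1.95·ex + 1.26·ey = (0.4927,0.7797)

0.49 0.78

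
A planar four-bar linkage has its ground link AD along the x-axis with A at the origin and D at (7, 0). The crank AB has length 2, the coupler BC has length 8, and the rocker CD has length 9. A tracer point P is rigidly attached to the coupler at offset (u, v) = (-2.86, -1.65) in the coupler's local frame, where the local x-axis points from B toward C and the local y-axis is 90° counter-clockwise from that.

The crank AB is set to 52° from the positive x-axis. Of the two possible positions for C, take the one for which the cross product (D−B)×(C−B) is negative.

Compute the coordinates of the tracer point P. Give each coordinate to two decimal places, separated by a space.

-0.22 4.54

A=(0,0), D=(7.00,0)
B = A + 2.00·(cos52°, sin52°) = (1.2313, 1.5760)
|BD| = 5.9801
circle(B,8.00) ∩ circle(D,9.00): a=1.5687, h=7.8447
  candidates: C₊=(4.8120,8.7300) cross=46.912; C₋=(0.6771,-6.4048) cross=-46.912
  mode - wants cross < 0 → take C=(0.6771,-6.4048) (cross=-46.912)
ex = (C−B)/|BC| = (-0.0693,-0.9976); ey = (0.9976,-0.0693)
P = B + -2.86·ex + -1.65·ey = (-0.2166,4.5435)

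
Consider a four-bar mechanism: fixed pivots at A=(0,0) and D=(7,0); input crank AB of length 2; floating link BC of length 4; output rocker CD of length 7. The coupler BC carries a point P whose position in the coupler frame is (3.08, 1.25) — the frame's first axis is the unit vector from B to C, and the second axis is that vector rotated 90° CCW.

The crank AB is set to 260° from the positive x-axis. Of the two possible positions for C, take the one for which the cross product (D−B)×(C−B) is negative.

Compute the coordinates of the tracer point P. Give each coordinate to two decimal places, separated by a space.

2.57 -3.57

A=(0,0), D=(7.00,0)
B = A + 2.00·(cos260°, sin260°) = (-0.3473, -1.9696)
|BD| = 7.6067
circle(B,4.00) ∩ circle(D,7.00): a=1.6342, h=3.6509
  candidates: C₊=(0.2859,1.9800) cross=27.772; C₋=(2.1765,-5.0729) cross=-27.772
  mode - wants cross < 0 → take C=(2.1765,-5.0729) (cross=-27.772)
ex = (C−B)/|BC| = (0.6310,-0.7758); ey = (0.7758,0.6310)
P = B + 3.08·ex + 1.25·ey = (2.5658,-3.5704)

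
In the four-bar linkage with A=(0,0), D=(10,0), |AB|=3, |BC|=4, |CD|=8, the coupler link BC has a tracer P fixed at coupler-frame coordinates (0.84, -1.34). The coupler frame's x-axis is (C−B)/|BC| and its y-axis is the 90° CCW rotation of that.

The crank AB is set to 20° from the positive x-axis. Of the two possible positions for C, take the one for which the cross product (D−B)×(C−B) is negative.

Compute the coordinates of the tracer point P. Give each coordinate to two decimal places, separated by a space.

1.43 0.27

A=(0,0), D=(10.00,0)
B = A + 3.00·(cos20°, sin20°) = (2.8191, 1.0261)
|BD| = 7.2539
circle(B,4.00) ∩ circle(D,8.00): a=0.3183, h=3.9873
  candidates: C₊=(3.6982,4.9283) cross=28.923; C₋=(2.5702,-2.9662) cross=-28.923
  mode - wants cross < 0 → take C=(2.5702,-2.9662) (cross=-28.923)
ex = (C−B)/|BC| = (-0.0622,-0.9981); ey = (0.9981,-0.0622)
P = B + 0.84·ex + -1.34·ey = (1.4294,0.2711)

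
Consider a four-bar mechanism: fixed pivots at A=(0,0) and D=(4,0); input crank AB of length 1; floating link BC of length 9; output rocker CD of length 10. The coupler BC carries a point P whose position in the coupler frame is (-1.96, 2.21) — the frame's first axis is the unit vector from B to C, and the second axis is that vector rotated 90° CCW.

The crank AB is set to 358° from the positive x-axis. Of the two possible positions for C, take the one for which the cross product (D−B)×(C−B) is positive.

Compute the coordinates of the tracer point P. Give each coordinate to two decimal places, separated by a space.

-0.78 -2.39

A=(0,0), D=(4.00,0)
B = A + 1.00·(cos358°, sin358°) = (0.9994, -0.0349)
|BD| = 3.0008
circle(B,9.00) ∩ circle(D,10.00): a=-1.6654, h=8.8446
  candidates: C₊=(-0.7688,8.7897) cross=26.541; C₋=(-0.5630,-8.8982) cross=-26.541
  mode + wants cross > 0 → take C=(-0.7688,8.7897) (cross=26.541)
ex = (C−B)/|BC| = (-0.1965,0.9805); ey = (-0.9805,-0.1965)
P = B + -1.96·ex + 2.21·ey = (-0.7825,-2.3909)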